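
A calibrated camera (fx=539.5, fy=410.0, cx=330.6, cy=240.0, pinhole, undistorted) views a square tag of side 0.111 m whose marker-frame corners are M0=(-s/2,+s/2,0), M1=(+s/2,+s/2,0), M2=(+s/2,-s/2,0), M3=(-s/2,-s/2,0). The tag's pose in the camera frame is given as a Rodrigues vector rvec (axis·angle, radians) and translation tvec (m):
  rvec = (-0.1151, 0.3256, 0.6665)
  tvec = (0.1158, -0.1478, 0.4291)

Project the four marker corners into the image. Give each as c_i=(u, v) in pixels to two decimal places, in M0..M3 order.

Intrinsics K: fx=539.5, fy=410.0, cx=330.6, cy=240.0
Marker side s = 0.111 m; corners in marker frame (Z=0):
  M0 = (-0.0555, +0.0555, 0)
  M1 = (+0.0555, +0.0555, 0)
  M2 = (+0.0555, -0.0555, 0)
  M3 = (-0.0555, -0.0555, 0)
rvec = (-0.1151, 0.3256, 0.6665), |rvec| = θ = 0.75066 rad = 43.009°
Rodrigues: sinθ=0.68212, 1−cosθ=0.26876; R = I + sinθ·[k]× + (1−cosθ)·[k]×²:
    [+0.73756 -0.62352 +0.25928]
    [+0.58777 +0.78181 +0.20810]
    [-0.33246 -0.00109 +0.94312]
t = (0.1158, -0.1478, 0.4291) m
M0: Pc = R·M0+t = (+0.04026, -0.13703, +0.44749); u = 539.5·(+0.04026)/0.44749 + 330.6 = 379.1379, v = 410.0·(-0.13703)/0.44749 + 240.0 = 114.4495
M1: Pc = R·M1+t = (+0.12213, -0.07179, +0.41059); u = 539.5·(+0.12213)/0.41059 + 330.6 = 491.0739, v = 410.0·(-0.07179)/0.41059 + 240.0 = 168.3144
M2: Pc = R·M2+t = (+0.19134, -0.15857, +0.41071); u = 539.5·(+0.19134)/0.41071 + 330.6 = 581.9410, v = 410.0·(-0.15857)/0.41071 + 240.0 = 81.7047
M3: Pc = R·M3+t = (+0.10947, -0.22381, +0.44761); u = 539.5·(+0.10947)/0.44761 + 330.6 = 462.5436, v = 410.0·(-0.22381)/0.44761 + 240.0 = 34.9948

c0=(379.14, 114.45) c1=(491.07, 168.31) c2=(581.94, 81.70) c3=(462.54, 34.99)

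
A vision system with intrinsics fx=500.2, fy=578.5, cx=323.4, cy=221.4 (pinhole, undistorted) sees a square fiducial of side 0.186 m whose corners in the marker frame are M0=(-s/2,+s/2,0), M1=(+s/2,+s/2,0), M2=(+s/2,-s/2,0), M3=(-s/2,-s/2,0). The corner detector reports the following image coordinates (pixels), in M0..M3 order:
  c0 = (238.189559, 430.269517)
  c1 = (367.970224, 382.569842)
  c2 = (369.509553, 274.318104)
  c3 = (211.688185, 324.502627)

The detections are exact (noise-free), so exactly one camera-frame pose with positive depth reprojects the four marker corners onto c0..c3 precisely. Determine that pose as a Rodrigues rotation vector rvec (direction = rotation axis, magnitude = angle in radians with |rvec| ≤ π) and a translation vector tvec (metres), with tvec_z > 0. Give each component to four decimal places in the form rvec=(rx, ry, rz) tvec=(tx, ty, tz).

Intrinsics K: fx=500.2, fy=578.5, cx=323.4, cy=221.4
Marker side s = 0.186 m; corners in marker frame (Z=0):
  M0 = (-0.0930, +0.0930, 0)
  M1 = (+0.0930, +0.0930, 0)
  M2 = (+0.0930, -0.0930, 0)
  M3 = (-0.0930, -0.0930, 0)
Detected image corners:
  c0 = (238.189559, 430.269517) px
  c1 = (367.970224, 382.569842) px
  c2 = (369.509553, 274.318104) px
  c3 = (211.688185, 324.502627) px
Planar DLT: solve 8×8 A·h = b for H (H[2,2]=1):
  H  [+867.23431 +367.12011 +299.71150]
  H  [-142.11695 +935.06761 +357.20804]
  H  [+0.34110 +1.01876 +1.00000]
B = K⁻¹H; ‖b₁‖=1.596175, ‖b₂‖=1.596175; λ = 2/(‖b₁‖+‖b₂‖) = 0.626498, sign → tz>0 ⇒ λ=+0.626498
r₁ = λ·B[:,0] = (+0.94804,-0.23569,+0.21370); r₂ = λ·B[:,1] = (+0.04716,+0.76838,+0.63825)
r₃ = r₁×r₂ = (-0.31463,-0.59501,+0.73957); SVD([r₁ r₂ r₃]) → R = UVᵀ:
  R  [+0.94804 +0.04716 -0.31463]
  R  [-0.23569 +0.76838 -0.59501]
  R  [+0.21370 +0.63825 +0.73957]
t = (-0.02967, +0.14708, +0.62650) m
tr R = 2.455993; θ = arccos((tr R − 1)/2) = 0.755401 rad = 43.281°
axis k = ((R−Rᵀ)₃₂, (R−Rᵀ)₁₃, (R−Rᵀ)₂₁) / (2 sinθ) = (+0.899431, -0.385318, -0.206287)
rvec = θ·k = (+0.679431, -0.291070, -0.155830)

rvec=(0.6794, -0.2911, -0.1558) tvec=(-0.0297, 0.1471, 0.6265)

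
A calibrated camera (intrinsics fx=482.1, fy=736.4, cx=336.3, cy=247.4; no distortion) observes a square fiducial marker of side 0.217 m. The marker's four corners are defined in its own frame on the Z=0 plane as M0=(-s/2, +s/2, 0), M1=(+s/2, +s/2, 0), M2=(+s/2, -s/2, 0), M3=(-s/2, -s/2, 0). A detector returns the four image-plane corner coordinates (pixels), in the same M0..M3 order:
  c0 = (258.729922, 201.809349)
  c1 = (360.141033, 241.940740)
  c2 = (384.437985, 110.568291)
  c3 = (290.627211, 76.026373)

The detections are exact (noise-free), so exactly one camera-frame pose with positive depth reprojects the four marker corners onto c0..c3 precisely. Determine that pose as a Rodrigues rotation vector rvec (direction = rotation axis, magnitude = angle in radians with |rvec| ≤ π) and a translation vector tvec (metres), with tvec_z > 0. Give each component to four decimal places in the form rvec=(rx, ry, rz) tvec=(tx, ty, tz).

Intrinsics K: fx=482.1, fy=736.4, cx=336.3, cy=247.4
Marker side s = 0.217 m; corners in marker frame (Z=0):
  M0 = (-0.1085, +0.1085, 0)
  M1 = (+0.1085, +0.1085, 0)
  M2 = (+0.1085, -0.1085, 0)
  M3 = (-0.1085, -0.1085, 0)
Detected image corners:
  c0 = (258.729922, 201.809349) px
  c1 = (360.141033, 241.940740) px
  c2 = (384.437985, 110.568291) px
  c3 = (290.627211, 76.026373) px
Planar DLT: solve 8×8 A·h = b for H (H[2,2]=1):
  H  [+420.39031 -253.98146 +323.60009]
  H  [+157.54024 +531.83083 +154.72547]
  H  [-0.08872 -0.38436 +1.00000]
B = K⁻¹H; ‖b₁‖=0.969239, ‖b₂‖=0.969239; λ = 2/(‖b₁‖+‖b₂‖) = 1.031737, sign → tz>0 ⇒ λ=+1.031737
r₁ = λ·B[:,0] = (+0.96353,+0.25147,-0.09154); r₂ = λ·B[:,1] = (-0.26692,+0.87835,-0.39655)
r₃ = r₁×r₂ = (-0.01932,+0.40652,+0.91344); SVD([r₁ r₂ r₃]) → R = UVᵀ:
  R  [+0.96353 -0.26692 -0.01932]
  R  [+0.25147 +0.87835 +0.40652]
  R  [-0.09154 -0.39655 +0.91344]
t = (-0.02718, -0.12984, +1.03174) m
tr R = 2.755312; θ = arccos((tr R − 1)/2) = 0.499846 rad = 28.639°
axis k = ((R−Rᵀ)₃₂, (R−Rᵀ)₁₃, (R−Rᵀ)₂₁) / (2 sinθ) = (-0.837777, +0.075332, +0.540791)
rvec = θ·k = (-0.418760, +0.037655, +0.270312)

rvec=(-0.4188, 0.0377, 0.2703) tvec=(-0.0272, -0.1298, 1.0317)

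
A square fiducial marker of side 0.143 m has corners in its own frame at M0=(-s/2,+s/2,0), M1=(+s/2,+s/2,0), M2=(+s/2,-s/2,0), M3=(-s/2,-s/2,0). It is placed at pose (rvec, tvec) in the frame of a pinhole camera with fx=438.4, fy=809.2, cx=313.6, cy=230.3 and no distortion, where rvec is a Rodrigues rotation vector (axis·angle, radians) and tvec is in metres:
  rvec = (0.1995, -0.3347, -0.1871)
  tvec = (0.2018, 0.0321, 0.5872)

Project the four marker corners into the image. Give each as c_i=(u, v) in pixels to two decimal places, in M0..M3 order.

c0=(423.77, 392.16) c1=(509.09, 341.18) c2=(503.96, 159.24) c3=(413.25, 198.70)

Intrinsics K: fx=438.4, fy=809.2, cx=313.6, cy=230.3
Marker side s = 0.143 m; corners in marker frame (Z=0):
  M0 = (-0.0715, +0.0715, 0)
  M1 = (+0.0715, +0.0715, 0)
  M2 = (+0.0715, -0.0715, 0)
  M3 = (-0.0715, -0.0715, 0)
rvec = (0.1995, -0.3347, -0.1871), |rvec| = θ = 0.43224 rad = 24.765°
Rodrigues: sinθ=0.41891, 1−cosθ=0.09197; R = I + sinθ·[k]× + (1−cosθ)·[k]×²:
    [+0.92762 +0.14846 -0.34275]
    [-0.21420 +0.96318 -0.16252]
    [+0.30600 +0.22417 +0.92526]
t = (0.2018, 0.0321, 0.5872) m
M0: Pc = R·M0+t = (+0.14609, +0.11628, +0.58135); u = 438.4·(+0.14609)/0.58135 + 313.6 = 423.7674, v = 809.2·(+0.11628)/0.58135 + 230.3 = 392.1572
M1: Pc = R·M1+t = (+0.27874, +0.08565, +0.62511); u = 438.4·(+0.27874)/0.62511 + 313.6 = 509.0856, v = 809.2·(+0.08565)/0.62511 + 230.3 = 341.1762
M2: Pc = R·M2+t = (+0.25751, -0.05208, +0.59305); u = 438.4·(+0.25751)/0.59305 + 313.6 = 503.9589, v = 809.2·(-0.05208)/0.59305 + 230.3 = 159.2354
M3: Pc = R·M3+t = (+0.12486, -0.02145, +0.54929); u = 438.4·(+0.12486)/0.54929 + 313.6 = 413.2531, v = 809.2·(-0.02145)/0.54929 + 230.3 = 198.6978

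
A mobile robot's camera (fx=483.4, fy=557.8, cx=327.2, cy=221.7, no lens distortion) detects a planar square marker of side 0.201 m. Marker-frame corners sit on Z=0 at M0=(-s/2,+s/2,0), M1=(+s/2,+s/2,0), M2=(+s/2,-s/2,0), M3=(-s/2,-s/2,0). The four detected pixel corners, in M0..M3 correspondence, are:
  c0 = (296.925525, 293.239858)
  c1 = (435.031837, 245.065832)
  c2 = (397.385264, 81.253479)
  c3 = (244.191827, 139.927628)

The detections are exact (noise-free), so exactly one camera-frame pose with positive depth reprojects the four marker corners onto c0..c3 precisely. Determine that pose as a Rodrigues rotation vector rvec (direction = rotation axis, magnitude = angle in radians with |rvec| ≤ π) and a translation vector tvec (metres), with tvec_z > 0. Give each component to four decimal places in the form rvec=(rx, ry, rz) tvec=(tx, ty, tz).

Intrinsics K: fx=483.4, fy=557.8, cx=327.2, cy=221.7
Marker side s = 0.201 m; corners in marker frame (Z=0):
  M0 = (-0.1005, +0.1005, 0)
  M1 = (+0.1005, +0.1005, 0)
  M2 = (+0.1005, -0.1005, 0)
  M3 = (-0.1005, -0.1005, 0)
Detected image corners:
  c0 = (296.925525, 293.239858) px
  c1 = (435.031837, 245.065832) px
  c2 = (397.385264, 81.253479) px
  c3 = (244.191827, 139.927628) px
Planar DLT: solve 8×8 A·h = b for H (H[2,2]=1):
  H  [+674.07481 +417.35065 +343.62075]
  H  [-291.10977 +894.65751 +194.70534]
  H  [-0.14107 +0.55912 +1.00000]
B = K⁻¹H; ‖b₁‖=1.567416, ‖b₂‖=1.567416; λ = 2/(‖b₁‖+‖b₂‖) = 0.637993, sign → tz>0 ⇒ λ=+0.637993
r₁ = λ·B[:,0] = (+0.95057,-0.29719,-0.09000); r₂ = λ·B[:,1] = (+0.30937,+0.88150,+0.35671)
r₃ = r₁×r₂ = (-0.02667,-0.36692,+0.92987); SVD([r₁ r₂ r₃]) → R = UVᵀ:
  R  [+0.95057 +0.30937 -0.02667]
  R  [-0.29719 +0.88150 -0.36692]
  R  [-0.09000 +0.35671 +0.92987]
t = (+0.02167, -0.03088, +0.63799) m
tr R = 2.761937; θ = arccos((tr R − 1)/2) = 0.492891 rad = 28.241°
axis k = ((R−Rᵀ)₃₂, (R−Rᵀ)₁₃, (R−Rᵀ)₂₁) / (2 sinθ) = (+0.764662, +0.066922, -0.640947)
rvec = θ·k = (+0.376895, +0.032985, -0.315917)

rvec=(0.3769, 0.0330, -0.3159) tvec=(0.0217, -0.0309, 0.6380)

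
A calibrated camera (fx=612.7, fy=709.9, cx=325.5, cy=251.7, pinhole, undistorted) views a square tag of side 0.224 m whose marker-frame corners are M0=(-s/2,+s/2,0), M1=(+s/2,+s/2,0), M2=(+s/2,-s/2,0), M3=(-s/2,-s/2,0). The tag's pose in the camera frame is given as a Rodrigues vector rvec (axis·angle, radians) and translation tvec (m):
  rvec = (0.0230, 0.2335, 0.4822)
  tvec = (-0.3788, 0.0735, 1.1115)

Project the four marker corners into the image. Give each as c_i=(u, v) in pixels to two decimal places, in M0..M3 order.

c0=(43.75, 326.76) c1=(138.94, 397.14) c2=(194.09, 268.81) c3=(95.06, 202.89)

Intrinsics K: fx=612.7, fy=709.9, cx=325.5, cy=251.7
Marker side s = 0.224 m; corners in marker frame (Z=0):
  M0 = (-0.1120, +0.1120, 0)
  M1 = (+0.1120, +0.1120, 0)
  M2 = (+0.1120, -0.1120, 0)
  M3 = (-0.1120, -0.1120, 0)
rvec = (0.0230, 0.2335, 0.4822), |rvec| = θ = 0.53625 rad = 30.725°
Rodrigues: sinθ=0.51092, 1−cosθ=0.14037; R = I + sinθ·[k]× + (1−cosθ)·[k]×²:
    [+0.85989 -0.45680 +0.22788]
    [+0.46204 +0.88624 +0.03305]
    [-0.21705 +0.07687 +0.97313]
t = (-0.3788, 0.0735, 1.1115) m
M0: Pc = R·M0+t = (-0.52627, +0.12101, +1.14442); u = 612.7·(-0.52627)/1.14442 + 325.5 = 43.7461, v = 709.9·(+0.12101)/1.14442 + 251.7 = 326.7646
M1: Pc = R·M1+t = (-0.33365, +0.22451, +1.09580); u = 612.7·(-0.33365)/1.09580 + 325.5 = 138.9424, v = 709.9·(+0.22451)/1.09580 + 251.7 = 397.1445
M2: Pc = R·M2+t = (-0.23133, +0.02599, +1.07858); u = 612.7·(-0.23133)/1.07858 + 325.5 = 194.0895, v = 709.9·(+0.02599)/1.07858 + 251.7 = 268.8057
M3: Pc = R·M3+t = (-0.42395, -0.07751, +1.12720); u = 612.7·(-0.42395)/1.12720 + 325.5 = 95.0603, v = 709.9·(-0.07751)/1.12720 + 251.7 = 202.8864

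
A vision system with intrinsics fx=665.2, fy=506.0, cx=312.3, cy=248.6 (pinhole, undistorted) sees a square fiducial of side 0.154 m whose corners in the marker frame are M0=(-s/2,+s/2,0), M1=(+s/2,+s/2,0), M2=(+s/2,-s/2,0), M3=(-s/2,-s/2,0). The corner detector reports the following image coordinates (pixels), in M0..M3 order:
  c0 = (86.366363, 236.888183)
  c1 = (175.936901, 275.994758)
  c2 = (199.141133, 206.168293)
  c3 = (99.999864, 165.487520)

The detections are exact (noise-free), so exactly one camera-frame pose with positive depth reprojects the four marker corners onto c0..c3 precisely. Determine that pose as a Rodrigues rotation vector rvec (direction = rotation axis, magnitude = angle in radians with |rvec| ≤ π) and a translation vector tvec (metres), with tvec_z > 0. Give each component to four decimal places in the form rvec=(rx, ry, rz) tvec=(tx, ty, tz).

rvec=(0.5362, 0.3200, 0.4228) tvec=(-0.2319, -0.0460, 0.8911)

Intrinsics K: fx=665.2, fy=506.0, cx=312.3, cy=248.6
Marker side s = 0.154 m; corners in marker frame (Z=0):
  M0 = (-0.0770, +0.0770, 0)
  M1 = (+0.0770, +0.0770, 0)
  M2 = (+0.0770, -0.0770, 0)
  M3 = (-0.0770, -0.0770, 0)
Detected image corners:
  c0 = (86.366363, 236.888183) px
  c1 = (175.936901, 275.994758) px
  c2 = (199.141133, 206.168293) px
  c3 = (99.999864, 165.487520) px
Planar DLT: solve 8×8 A·h = b for H (H[2,2]=1):
  H  [+582.47907 -32.27462 +139.17849]
  H  [+213.52529 +595.42164 +222.50214]
  H  [-0.20477 +0.61868 +1.00000]
B = K⁻¹H; ‖b₁‖=1.122223, ‖b₂‖=1.122223; λ = 2/(‖b₁‖+‖b₂‖) = 0.891088, sign → tz>0 ⇒ λ=+0.891088
r₁ = λ·B[:,0] = (+0.86594,+0.46567,-0.18247); r₂ = λ·B[:,1] = (-0.30206,+0.77771,+0.55130)
r₃ = r₁×r₂ = (+0.39863,-0.42228,+0.81411); SVD([r₁ r₂ r₃]) → R = UVᵀ:
  R  [+0.86594 -0.30206 +0.39863]
  R  [+0.46567 +0.77771 -0.42228]
  R  [-0.18247 +0.55130 +0.81411]
t = (-0.23191, -0.04596, +0.89109) m
tr R = 2.457762; θ = arccos((tr R − 1)/2) = 0.754111 rad = 43.207°
axis k = ((R−Rᵀ)₃₂, (R−Rᵀ)₁₃, (R−Rᵀ)₂₁) / (2 sinθ) = (+0.711011, +0.424380, +0.560683)
rvec = θ·k = (+0.536181, +0.320029, +0.422817)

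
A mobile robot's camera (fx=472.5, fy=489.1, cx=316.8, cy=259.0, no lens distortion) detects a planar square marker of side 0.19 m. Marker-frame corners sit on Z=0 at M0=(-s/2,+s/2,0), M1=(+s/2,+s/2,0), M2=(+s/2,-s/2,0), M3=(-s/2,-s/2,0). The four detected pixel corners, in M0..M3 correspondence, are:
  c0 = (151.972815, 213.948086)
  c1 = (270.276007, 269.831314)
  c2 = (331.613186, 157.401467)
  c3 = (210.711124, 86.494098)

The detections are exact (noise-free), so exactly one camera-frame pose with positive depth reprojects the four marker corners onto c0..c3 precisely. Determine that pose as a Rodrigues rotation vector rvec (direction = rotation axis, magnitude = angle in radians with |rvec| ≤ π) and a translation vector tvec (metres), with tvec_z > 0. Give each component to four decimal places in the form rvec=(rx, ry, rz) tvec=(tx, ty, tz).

rvec=(0.3222, -0.2636, 0.4842) tvec=(-0.1063, -0.1023, 0.6793)

Intrinsics K: fx=472.5, fy=489.1, cx=316.8, cy=259.0
Marker side s = 0.19 m; corners in marker frame (Z=0):
  M0 = (-0.0950, +0.0950, 0)
  M1 = (+0.0950, +0.0950, 0)
  M2 = (+0.0950, -0.0950, 0)
  M3 = (-0.0950, -0.0950, 0)
Detected image corners:
  c0 = (151.972815, 213.948086) px
  c1 = (270.276007, 269.831314) px
  c2 = (331.613186, 157.401467) px
  c3 = (210.711124, 86.494098) px
Planar DLT: solve 8×8 A·h = b for H (H[2,2]=1):
  H  [+743.38236 -231.43009 +242.82830]
  H  [+418.43249 +693.51830 +185.34889]
  H  [+0.47326 +0.35193 +1.00000]
B = K⁻¹H; ‖b₁‖=1.472204, ‖b₂‖=1.472204; λ = 2/(‖b₁‖+‖b₂‖) = 0.679254, sign → tz>0 ⇒ λ=+0.679254
r₁ = λ·B[:,0] = (+0.85313,+0.41088,+0.32146); r₂ = λ·B[:,1] = (-0.49297,+0.83656,+0.23905)
r₃ = r₁×r₂ = (-0.17070,-0.36241,+0.91625); SVD([r₁ r₂ r₃]) → R = UVᵀ:
  R  [+0.85313 -0.49297 -0.17070]
  R  [+0.41088 +0.83656 -0.36241]
  R  [+0.32146 +0.23905 +0.91625]
t = (-0.10634, -0.10229, +0.67925) m
tr R = 2.605944; θ = arccos((tr R − 1)/2) = 0.638532 rad = 36.585°
axis k = ((R−Rᵀ)₃₂, (R−Rᵀ)₁₃, (R−Rᵀ)₂₁) / (2 sinθ) = (+0.504570, -0.412879, +0.758248)
rvec = θ·k = (+0.322184, -0.263636, +0.484165)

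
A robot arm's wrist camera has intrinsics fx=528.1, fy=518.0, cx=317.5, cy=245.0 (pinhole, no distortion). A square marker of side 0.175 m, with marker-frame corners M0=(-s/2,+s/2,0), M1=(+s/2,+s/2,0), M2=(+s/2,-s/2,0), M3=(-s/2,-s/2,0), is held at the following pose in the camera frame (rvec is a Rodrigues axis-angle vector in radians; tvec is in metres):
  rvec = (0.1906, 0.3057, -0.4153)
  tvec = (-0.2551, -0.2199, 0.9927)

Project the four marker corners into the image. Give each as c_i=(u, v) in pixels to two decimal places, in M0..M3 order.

Intrinsics K: fx=528.1, fy=518.0, cx=317.5, cy=245.0
Marker side s = 0.175 m; corners in marker frame (Z=0):
  M0 = (-0.0875, +0.0875, 0)
  M1 = (+0.0875, +0.0875, 0)
  M2 = (+0.0875, -0.0875, 0)
  M3 = (-0.0875, -0.0875, 0)
rvec = (0.1906, 0.3057, -0.4153), |rvec| = θ = 0.54978 rad = 31.500°
Rodrigues: sinθ=0.52250, 1−cosθ=0.14736; R = I + sinθ·[k]× + (1−cosθ)·[k]×²:
    [+0.87035 +0.42310 +0.25194]
    [-0.36629 +0.89820 -0.24304]
    [-0.32912 +0.11925 +0.93673]
t = (-0.2551, -0.2199, 0.9927) m
M0: Pc = R·M0+t = (-0.29423, -0.10926, +1.03193); u = 528.1·(-0.29423)/1.03193 + 317.5 = 166.9230, v = 518.0·(-0.10926)/1.03193 + 245.0 = 190.1560
M1: Pc = R·M1+t = (-0.14192, -0.17336, +0.97434); u = 528.1·(-0.14192)/0.97434 + 317.5 = 240.5763, v = 518.0·(-0.17336)/0.97434 + 245.0 = 152.8356
M2: Pc = R·M2+t = (-0.21597, -0.33054, +0.95347); u = 528.1·(-0.21597)/0.95347 + 317.5 = 197.8826, v = 518.0·(-0.33054)/0.95347 + 245.0 = 65.4227
M3: Pc = R·M3+t = (-0.36828, -0.26644, +1.01106); u = 528.1·(-0.36828)/1.01106 + 317.5 = 125.1412, v = 518.0·(-0.26644)/1.01106 + 245.0 = 108.4930

c0=(166.92, 190.16) c1=(240.58, 152.84) c2=(197.88, 65.42) c3=(125.14, 108.49)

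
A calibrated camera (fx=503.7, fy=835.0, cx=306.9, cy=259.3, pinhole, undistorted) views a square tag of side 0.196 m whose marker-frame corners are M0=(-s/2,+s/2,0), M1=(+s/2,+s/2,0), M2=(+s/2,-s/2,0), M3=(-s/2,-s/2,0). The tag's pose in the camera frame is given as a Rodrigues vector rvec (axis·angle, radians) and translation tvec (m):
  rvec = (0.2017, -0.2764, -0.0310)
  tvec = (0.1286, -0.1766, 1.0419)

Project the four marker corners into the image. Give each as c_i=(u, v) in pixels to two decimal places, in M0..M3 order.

c0=(323.74, 198.87) c1=(410.20, 193.06) c2=(413.84, 37.67) c3=(324.14, 35.51)

Intrinsics K: fx=503.7, fy=835.0, cx=306.9, cy=259.3
Marker side s = 0.196 m; corners in marker frame (Z=0):
  M0 = (-0.0980, +0.0980, 0)
  M1 = (+0.0980, +0.0980, 0)
  M2 = (+0.0980, -0.0980, 0)
  M3 = (-0.0980, -0.0980, 0)
rvec = (0.2017, -0.2764, -0.0310), |rvec| = θ = 0.34357 rad = 19.685°
Rodrigues: sinθ=0.33685, 1−cosθ=0.05844; R = I + sinθ·[k]× + (1−cosθ)·[k]×²:
    [+0.96170 +0.00279 -0.27409]
    [-0.05800 +0.97938 -0.19351]
    [+0.26790 +0.20200 +0.94203]
t = (0.1286, -0.1766, 1.0419) m
M0: Pc = R·M0+t = (+0.03463, -0.07494, +1.03544); u = 503.7·(+0.03463)/1.03544 + 306.9 = 323.7446, v = 835.0·(-0.07494)/1.03544 + 259.3 = 198.8694
M1: Pc = R·M1+t = (+0.22312, -0.08630, +1.08795); u = 503.7·(+0.22312)/1.08795 + 306.9 = 410.2004, v = 835.0·(-0.08630)/1.08795 + 259.3 = 193.0617
M2: Pc = R·M2+t = (+0.22257, -0.27826, +1.04836); u = 503.7·(+0.22257)/1.04836 + 306.9 = 413.8386, v = 835.0·(-0.27826)/1.04836 + 259.3 = 37.6681
M3: Pc = R·M3+t = (+0.03408, -0.26690, +0.99585); u = 503.7·(+0.03408)/0.99585 + 306.9 = 324.1375, v = 835.0·(-0.26690)/0.99585 + 259.3 = 35.5133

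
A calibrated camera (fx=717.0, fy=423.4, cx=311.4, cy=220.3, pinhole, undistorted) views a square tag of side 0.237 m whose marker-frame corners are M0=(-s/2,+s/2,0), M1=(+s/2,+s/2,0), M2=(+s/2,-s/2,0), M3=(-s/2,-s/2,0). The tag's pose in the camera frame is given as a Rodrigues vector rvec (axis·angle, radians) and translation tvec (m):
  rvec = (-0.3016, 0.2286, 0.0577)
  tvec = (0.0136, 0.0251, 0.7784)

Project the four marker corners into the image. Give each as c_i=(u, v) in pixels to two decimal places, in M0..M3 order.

Intrinsics K: fx=717.0, fy=423.4, cx=311.4, cy=220.3
Marker side s = 0.237 m; corners in marker frame (Z=0):
  M0 = (-0.1185, +0.1185, 0)
  M1 = (+0.1185, +0.1185, 0)
  M2 = (+0.1185, -0.1185, 0)
  M3 = (-0.1185, -0.1185, 0)
rvec = (-0.3016, 0.2286, 0.0577), |rvec| = θ = 0.38282 rad = 21.934°
Rodrigues: sinθ=0.37354, 1−cosθ=0.07238; R = I + sinθ·[k]× + (1−cosθ)·[k]×²:
    [+0.97254 -0.09035 +0.21446]
    [+0.02225 +0.95343 +0.30080]
    [-0.23165 -0.28777 +0.92926]
t = (0.0136, 0.0251, 0.7784) m
M0: Pc = R·M0+t = (-0.11235, +0.13544, +0.77175); u = 717.0·(-0.11235)/0.77175 + 311.4 = 207.0171, v = 423.4·(+0.13544)/0.77175 + 220.3 = 294.6082
M1: Pc = R·M1+t = (+0.11814, +0.14072, +0.71685); u = 717.0·(+0.11814)/0.71685 + 311.4 = 429.5645, v = 423.4·(+0.14072)/0.71685 + 220.3 = 303.4135
M2: Pc = R·M2+t = (+0.13955, -0.08524, +0.78505); u = 717.0·(+0.13955)/0.78505 + 311.4 = 438.8567, v = 423.4·(-0.08524)/0.78505 + 220.3 = 174.3250
M3: Pc = R·M3+t = (-0.09094, -0.09052, +0.83995); u = 717.0·(-0.09094)/0.83995 + 311.4 = 233.7723, v = 423.4·(-0.09052)/0.83995 + 220.3 = 174.6723

c0=(207.02, 294.61) c1=(429.56, 303.41) c2=(438.86, 174.33) c3=(233.77, 174.67)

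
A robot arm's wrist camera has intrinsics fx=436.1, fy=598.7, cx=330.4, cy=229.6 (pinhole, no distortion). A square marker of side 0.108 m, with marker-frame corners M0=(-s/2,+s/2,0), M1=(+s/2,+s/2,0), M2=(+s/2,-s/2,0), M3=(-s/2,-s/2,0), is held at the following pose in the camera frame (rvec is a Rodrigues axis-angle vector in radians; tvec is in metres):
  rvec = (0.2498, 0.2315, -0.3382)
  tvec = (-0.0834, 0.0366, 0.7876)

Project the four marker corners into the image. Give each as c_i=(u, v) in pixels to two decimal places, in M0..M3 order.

Intrinsics K: fx=436.1, fy=598.7, cx=330.4, cy=229.6
Marker side s = 0.108 m; corners in marker frame (Z=0):
  M0 = (-0.0540, +0.0540, 0)
  M1 = (+0.0540, +0.0540, 0)
  M2 = (+0.0540, -0.0540, 0)
  M3 = (-0.0540, -0.0540, 0)
rvec = (0.2498, 0.2315, -0.3382), |rvec| = θ = 0.47997 rad = 27.500°
Rodrigues: sinθ=0.46175, 1−cosθ=0.11299; R = I + sinθ·[k]× + (1−cosθ)·[k]×²:
    [+0.91761 +0.35373 +0.18128]
    [-0.29700 +0.91329 -0.27872]
    [-0.26415 +0.20192 +0.94311]
t = (-0.0834, 0.0366, 0.7876) m
M0: Pc = R·M0+t = (-0.11385, +0.10196, +0.81277); u = 436.1·(-0.11385)/0.81277 + 330.4 = 269.3125, v = 598.7·(+0.10196)/0.81277 + 229.6 = 304.7026
M1: Pc = R·M1+t = (-0.01475, +0.06988, +0.78424); u = 436.1·(-0.01475)/0.78424 + 330.4 = 322.1992, v = 598.7·(+0.06988)/0.78424 + 229.6 = 282.9473
M2: Pc = R·M2+t = (-0.05295, -0.02876, +0.76243); u = 436.1·(-0.05295)/0.76243 + 330.4 = 300.1133, v = 598.7·(-0.02876)/0.76243 + 229.6 = 207.0194
M3: Pc = R·M3+t = (-0.15205, +0.00332, +0.79096); u = 436.1·(-0.15205)/0.79096 + 330.4 = 246.5651, v = 598.7·(+0.00332)/0.79096 + 229.6 = 232.1131

c0=(269.31, 304.70) c1=(322.20, 282.95) c2=(300.11, 207.02) c3=(246.57, 232.11)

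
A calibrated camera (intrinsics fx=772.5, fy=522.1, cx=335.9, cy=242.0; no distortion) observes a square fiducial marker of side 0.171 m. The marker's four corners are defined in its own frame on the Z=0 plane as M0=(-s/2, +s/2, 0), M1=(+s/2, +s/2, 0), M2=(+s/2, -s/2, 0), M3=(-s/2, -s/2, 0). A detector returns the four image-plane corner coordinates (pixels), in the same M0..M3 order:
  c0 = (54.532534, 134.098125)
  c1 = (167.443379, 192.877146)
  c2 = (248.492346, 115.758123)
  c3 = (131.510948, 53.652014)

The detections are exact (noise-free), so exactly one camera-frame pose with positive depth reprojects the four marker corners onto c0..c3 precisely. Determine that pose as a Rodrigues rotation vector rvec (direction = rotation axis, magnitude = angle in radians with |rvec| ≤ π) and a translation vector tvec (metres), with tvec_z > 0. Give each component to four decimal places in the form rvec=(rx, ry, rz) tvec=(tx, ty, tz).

Intrinsics K: fx=772.5, fy=522.1, cx=335.9, cy=242.0
Marker side s = 0.171 m; corners in marker frame (Z=0):
  M0 = (-0.0855, +0.0855, 0)
  M1 = (+0.0855, +0.0855, 0)
  M2 = (+0.0855, -0.0855, 0)
  M3 = (-0.0855, -0.0855, 0)
Detected image corners:
  c0 = (54.532534, 134.098125) px
  c1 = (167.443379, 192.877146) px
  c2 = (248.492346, 115.758123) px
  c3 = (131.510948, 53.652014) px
Planar DLT: solve 8×8 A·h = b for H (H[2,2]=1):
  H  [+680.62752 -424.99484 +149.94476]
  H  [+360.41673 +491.28761 +125.07636]
  H  [+0.05767 +0.24673 +1.00000]
B = K⁻¹H; ‖b₁‖=1.084622, ‖b₂‖=1.084622; λ = 2/(‖b₁‖+‖b₂‖) = 0.921980, sign → tz>0 ⇒ λ=+0.921980
r₁ = λ·B[:,0] = (+0.78921,+0.61182,+0.05317); r₂ = λ·B[:,1] = (-0.60615,+0.76213,+0.22748)
r₃ = r₁×r₂ = (+0.09866,-0.21176,+0.97233); SVD([r₁ r₂ r₃]) → R = UVᵀ:
  R  [+0.78921 -0.60615 +0.09866]
  R  [+0.61182 +0.76213 -0.21176]
  R  [+0.05317 +0.22748 +0.97233]
t = (-0.22194, -0.20648, +0.92198) m
tr R = 2.523666; θ = arccos((tr R − 1)/2) = 0.704658 rad = 40.374°
axis k = ((R−Rᵀ)₃₂, (R−Rᵀ)₁₃, (R−Rᵀ)₂₁) / (2 sinθ) = (+0.339043, +0.035109, +0.940116)
rvec = θ·k = (+0.238909, +0.024740, +0.662460)

rvec=(0.2389, 0.0247, 0.6625) tvec=(-0.2219, -0.2065, 0.9220)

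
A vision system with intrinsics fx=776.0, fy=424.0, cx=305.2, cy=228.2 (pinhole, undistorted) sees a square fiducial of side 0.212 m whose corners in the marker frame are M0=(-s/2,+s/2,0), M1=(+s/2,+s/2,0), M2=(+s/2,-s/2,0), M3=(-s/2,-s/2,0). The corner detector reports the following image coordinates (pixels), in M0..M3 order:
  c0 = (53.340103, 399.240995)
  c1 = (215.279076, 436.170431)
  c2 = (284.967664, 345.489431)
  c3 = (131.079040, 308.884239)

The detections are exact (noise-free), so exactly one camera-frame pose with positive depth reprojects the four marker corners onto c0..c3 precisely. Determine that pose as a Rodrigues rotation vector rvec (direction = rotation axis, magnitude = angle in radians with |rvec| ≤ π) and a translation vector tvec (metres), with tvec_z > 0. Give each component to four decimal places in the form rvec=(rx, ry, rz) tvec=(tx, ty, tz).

Intrinsics K: fx=776.0, fy=424.0, cx=305.2, cy=228.2
Marker side s = 0.212 m; corners in marker frame (Z=0):
  M0 = (-0.1060, +0.1060, 0)
  M1 = (+0.1060, +0.1060, 0)
  M2 = (+0.1060, -0.1060, 0)
  M3 = (-0.1060, -0.1060, 0)
Detected image corners:
  c0 = (53.340103, 399.240995) px
  c1 = (215.279076, 436.170431) px
  c2 = (284.967664, 345.489431) px
  c3 = (131.079040, 308.884239) px
Planar DLT: solve 8×8 A·h = b for H (H[2,2]=1):
  H  [+756.07899 -383.30449 +172.55042]
  H  [+198.70411 +349.22508 +371.57701]
  H  [+0.06790 -0.20877 +1.00000]
B = K⁻¹H; ‖b₁‖=1.043698, ‖b₂‖=1.043698; λ = 2/(‖b₁‖+‖b₂‖) = 0.958132, sign → tz>0 ⇒ λ=+0.958132
r₁ = λ·B[:,0] = (+0.90795,+0.41400,+0.06506); r₂ = λ·B[:,1] = (-0.39460,+0.89682,-0.20003)
r₃ = r₁×r₂ = (-0.14116,+0.15594,+0.97763); SVD([r₁ r₂ r₃]) → R = UVᵀ:
  R  [+0.90795 -0.39460 -0.14116]
  R  [+0.41400 +0.89682 +0.15594]
  R  [+0.06506 -0.20003 +0.97763]
t = (-0.16378, +0.32400, +0.95813) m
tr R = 2.782391; θ = arccos((tr R − 1)/2) = 0.470822 rad = 26.976°
axis k = ((R−Rᵀ)₃₂, (R−Rᵀ)₁₃, (R−Rᵀ)₂₁) / (2 sinθ) = (-0.392373, -0.227306, +0.891277)
rvec = θ·k = (-0.184738, -0.107021, +0.419633)

rvec=(-0.1847, -0.1070, 0.4196) tvec=(-0.1638, 0.3240, 0.9581)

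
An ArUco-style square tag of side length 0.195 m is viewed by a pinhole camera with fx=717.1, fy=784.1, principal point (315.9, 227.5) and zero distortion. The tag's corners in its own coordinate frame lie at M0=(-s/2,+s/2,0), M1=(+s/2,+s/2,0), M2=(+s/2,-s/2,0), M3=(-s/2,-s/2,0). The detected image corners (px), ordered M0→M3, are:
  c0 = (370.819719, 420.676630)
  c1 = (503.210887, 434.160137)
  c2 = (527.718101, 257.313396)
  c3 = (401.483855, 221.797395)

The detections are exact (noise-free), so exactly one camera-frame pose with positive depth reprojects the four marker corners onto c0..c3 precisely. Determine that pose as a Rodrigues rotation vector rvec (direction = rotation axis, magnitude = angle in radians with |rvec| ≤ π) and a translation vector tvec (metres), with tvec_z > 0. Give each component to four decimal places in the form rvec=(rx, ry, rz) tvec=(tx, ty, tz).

Intrinsics K: fx=717.1, fy=784.1, cx=315.9, cy=227.5
Marker side s = 0.195 m; corners in marker frame (Z=0):
  M0 = (-0.0975, +0.0975, 0)
  M1 = (+0.0975, +0.0975, 0)
  M2 = (+0.0975, -0.0975, 0)
  M3 = (-0.0975, -0.0975, 0)
Detected image corners:
  c0 = (370.819719, 420.676630) px
  c1 = (503.210887, 434.160137) px
  c2 = (527.718101, 257.313396) px
  c3 = (401.483855, 221.797395) px
Planar DLT: solve 8×8 A·h = b for H (H[2,2]=1):
  H  [+940.72736 -191.33633 +454.84385]
  H  [+331.73373 +922.41213 +333.19036]
  H  [+0.61614 -0.11273 +1.00000]
B = K⁻¹H; ‖b₁‖=1.233612, ‖b₂‖=1.233612; λ = 2/(‖b₁‖+‖b₂‖) = 0.810628, sign → tz>0 ⇒ λ=+0.810628
r₁ = λ·B[:,0] = (+0.84340,+0.19804,+0.49946); r₂ = λ·B[:,1] = (-0.17604,+0.98013,-0.09138)
r₃ = r₁×r₂ = (-0.50763,-0.01085,+0.86151); SVD([r₁ r₂ r₃]) → R = UVᵀ:
  R  [+0.84340 -0.17604 -0.50763]
  R  [+0.19804 +0.98013 -0.01085]
  R  [+0.49946 -0.09138 +0.86151]
t = (+0.15707, +0.10927, +0.81063) m
tr R = 2.685038; θ = arccos((tr R − 1)/2) = 0.568854 rad = 32.593°
axis k = ((R−Rᵀ)₃₂, (R−Rᵀ)₁₃, (R−Rᵀ)₂₁) / (2 sinθ) = (-0.074751, -0.934797, +0.347227)
rvec = θ·k = (-0.042523, -0.531763, +0.197521)

rvec=(-0.0425, -0.5318, 0.1975) tvec=(0.1571, 0.1093, 0.8106)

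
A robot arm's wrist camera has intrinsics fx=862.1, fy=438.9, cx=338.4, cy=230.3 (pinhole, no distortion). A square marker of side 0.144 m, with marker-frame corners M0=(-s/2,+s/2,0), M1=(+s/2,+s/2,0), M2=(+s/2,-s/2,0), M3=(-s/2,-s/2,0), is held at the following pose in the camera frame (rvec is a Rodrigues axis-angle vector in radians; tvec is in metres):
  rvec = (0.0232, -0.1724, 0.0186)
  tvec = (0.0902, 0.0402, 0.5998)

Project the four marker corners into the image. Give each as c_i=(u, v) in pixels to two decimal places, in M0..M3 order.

c0=(364.46, 313.00) c1=(562.66, 311.37) c2=(567.96, 208.32) c3=(368.94, 205.61)

Intrinsics K: fx=862.1, fy=438.9, cx=338.4, cy=230.3
Marker side s = 0.144 m; corners in marker frame (Z=0):
  M0 = (-0.0720, +0.0720, 0)
  M1 = (+0.0720, +0.0720, 0)
  M2 = (+0.0720, -0.0720, 0)
  M3 = (-0.0720, -0.0720, 0)
rvec = (0.0232, -0.1724, 0.0186), |rvec| = θ = 0.17495 rad = 10.024°
Rodrigues: sinθ=0.17405, 1−cosθ=0.01526; R = I + sinθ·[k]× + (1−cosθ)·[k]×²:
    [+0.98500 -0.02050 -0.17131]
    [+0.01651 +0.99956 -0.02468]
    [+0.17174 +0.02148 +0.98491]
t = (0.0902, 0.0402, 0.5998) m
M0: Pc = R·M0+t = (+0.01780, +0.11098, +0.58898); u = 862.1·(+0.01780)/0.58898 + 338.4 = 364.4595, v = 438.9·(+0.11098)/0.58898 + 230.3 = 313.0002
M1: Pc = R·M1+t = (+0.15964, +0.11336, +0.61371); u = 862.1·(+0.15964)/0.61371 + 338.4 = 562.6573, v = 438.9·(+0.11336)/0.61371 + 230.3 = 311.3680
M2: Pc = R·M2+t = (+0.16260, -0.03058, +0.61062); u = 862.1·(+0.16260)/0.61062 + 338.4 = 567.9612, v = 438.9·(-0.03058)/0.61062 + 230.3 = 208.3201
M3: Pc = R·M3+t = (+0.02076, -0.03296, +0.58589); u = 862.1·(+0.02076)/0.58589 + 338.4 = 368.9408, v = 438.9·(-0.03296)/0.58589 + 230.3 = 205.6113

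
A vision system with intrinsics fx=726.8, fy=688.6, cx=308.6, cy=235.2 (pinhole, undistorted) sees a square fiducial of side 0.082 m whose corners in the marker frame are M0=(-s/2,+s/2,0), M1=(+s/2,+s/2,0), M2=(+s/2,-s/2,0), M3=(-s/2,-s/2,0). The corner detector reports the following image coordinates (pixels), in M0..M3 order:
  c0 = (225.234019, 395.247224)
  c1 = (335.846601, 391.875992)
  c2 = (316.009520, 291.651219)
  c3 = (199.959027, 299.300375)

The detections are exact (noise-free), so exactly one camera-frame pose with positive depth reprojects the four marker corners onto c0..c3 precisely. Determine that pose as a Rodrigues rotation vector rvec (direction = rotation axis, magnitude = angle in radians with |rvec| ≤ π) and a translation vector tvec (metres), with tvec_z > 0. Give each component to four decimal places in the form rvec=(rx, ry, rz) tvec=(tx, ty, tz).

rvec=(0.3701, 0.2307, -0.1341) tvec=(-0.0277, 0.0805, 0.5008)

Intrinsics K: fx=726.8, fy=688.6, cx=308.6, cy=235.2
Marker side s = 0.082 m; corners in marker frame (Z=0):
  M0 = (-0.0410, +0.0410, 0)
  M1 = (+0.0410, +0.0410, 0)
  M2 = (+0.0410, -0.0410, 0)
  M3 = (-0.0410, -0.0410, 0)
Detected image corners:
  c0 = (225.234019, 395.247224) px
  c1 = (335.846601, 391.875992) px
  c2 = (316.009520, 291.651219) px
  c3 = (199.959027, 299.300375) px
Planar DLT: solve 8×8 A·h = b for H (H[2,2]=1):
  H  [+1248.28479 +459.74976 +268.43176]
  H  [-236.48299 +1431.07373 +345.94854]
  H  [-0.49349 +0.68337 +1.00000]
B = K⁻¹H; ‖b₁‖=1.996900, ‖b₂‖=1.996900; λ = 2/(‖b₁‖+‖b₂‖) = 0.500776, sign → tz>0 ⇒ λ=+0.500776
r₁ = λ·B[:,0] = (+0.96502,-0.08757,-0.24713); r₂ = λ·B[:,1] = (+0.17147,+0.92384,+0.34221)
r₃ = r₁×r₂ = (+0.19834,-0.37262,+0.90654); SVD([r₁ r₂ r₃]) → R = UVᵀ:
  R  [+0.96502 +0.17147 +0.19834]
  R  [-0.08757 +0.92384 -0.37262]
  R  [-0.24713 +0.34221 +0.90654]
t = (-0.02768, +0.08054, +0.50078) m
tr R = 2.795403; θ = arccos((tr R − 1)/2) = 0.456272 rad = 26.142°
axis k = ((R−Rᵀ)₃₂, (R−Rᵀ)₁₃, (R−Rᵀ)₂₁) / (2 sinθ) = (+0.811196, +0.505519, -0.293960)
rvec = θ·k = (+0.370126, +0.230654, -0.134125)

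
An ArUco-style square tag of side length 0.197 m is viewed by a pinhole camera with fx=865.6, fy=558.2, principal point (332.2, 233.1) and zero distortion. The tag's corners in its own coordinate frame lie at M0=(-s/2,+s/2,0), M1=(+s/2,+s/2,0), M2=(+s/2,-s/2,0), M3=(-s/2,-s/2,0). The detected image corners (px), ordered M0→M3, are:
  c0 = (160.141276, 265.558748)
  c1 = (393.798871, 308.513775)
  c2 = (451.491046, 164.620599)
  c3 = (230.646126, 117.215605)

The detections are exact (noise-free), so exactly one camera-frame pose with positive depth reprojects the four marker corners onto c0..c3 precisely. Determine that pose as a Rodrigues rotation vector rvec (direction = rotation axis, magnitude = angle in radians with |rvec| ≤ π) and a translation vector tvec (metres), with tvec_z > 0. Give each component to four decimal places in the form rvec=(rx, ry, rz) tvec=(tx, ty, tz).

rvec=(-0.1366, -0.1822, 0.2813) tvec=(-0.0164, -0.0258, 0.7123)

Intrinsics K: fx=865.6, fy=558.2, cx=332.2, cy=233.1
Marker side s = 0.197 m; corners in marker frame (Z=0):
  M0 = (-0.0985, +0.0985, 0)
  M1 = (+0.0985, +0.0985, 0)
  M2 = (+0.0985, -0.0985, 0)
  M3 = (-0.0985, -0.0985, 0)
Detected image corners:
  c0 = (160.141276, 265.558748) px
  c1 = (393.798871, 308.513775) px
  c2 = (451.491046, 164.620599) px
  c3 = (230.646126, 117.215605) px
Planar DLT: solve 8×8 A·h = b for H (H[2,2]=1):
  H  [+1221.93710 -393.60969 +312.22612]
  H  [+277.43052 +693.72223 +212.86894]
  H  [+0.22359 -0.22313 +1.00000]
B = K⁻¹H; ‖b₁‖=1.403857, ‖b₂‖=1.403857; λ = 2/(‖b₁‖+‖b₂‖) = 0.712323, sign → tz>0 ⇒ λ=+0.712323
r₁ = λ·B[:,0] = (+0.94444,+0.28752,+0.15926); r₂ = λ·B[:,1] = (-0.26291,+0.95164,-0.15894)
r₃ = r₁×r₂ = (-0.19726,+0.10824,+0.97436); SVD([r₁ r₂ r₃]) → R = UVᵀ:
  R  [+0.94444 -0.26291 -0.19726]
  R  [+0.28752 +0.95164 +0.10824]
  R  [+0.15926 -0.15894 +0.97436]
t = (-0.01644, -0.02582, +0.71232) m
tr R = 2.870434; θ = arccos((tr R − 1)/2) = 0.361925 rad = 20.737°
axis k = ((R−Rᵀ)₃₂, (R−Rᵀ)₁₃, (R−Rᵀ)₂₁) / (2 sinθ) = (-0.377297, -0.503463, +0.777285)
rvec = θ·k = (-0.136553, -0.182216, +0.281319)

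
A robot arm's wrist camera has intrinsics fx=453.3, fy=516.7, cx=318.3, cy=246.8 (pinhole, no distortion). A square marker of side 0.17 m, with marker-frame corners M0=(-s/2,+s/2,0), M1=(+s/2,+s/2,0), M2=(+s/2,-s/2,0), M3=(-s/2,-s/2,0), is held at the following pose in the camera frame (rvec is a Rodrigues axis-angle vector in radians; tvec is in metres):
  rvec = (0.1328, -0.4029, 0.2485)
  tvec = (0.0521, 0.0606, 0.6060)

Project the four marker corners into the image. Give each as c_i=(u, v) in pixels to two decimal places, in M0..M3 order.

c0=(282.19, 357.78) c1=(392.05, 374.87) c2=(425.82, 244.32) c3=(317.45, 211.00)

Intrinsics K: fx=453.3, fy=516.7, cx=318.3, cy=246.8
Marker side s = 0.17 m; corners in marker frame (Z=0):
  M0 = (-0.0850, +0.0850, 0)
  M1 = (+0.0850, +0.0850, 0)
  M2 = (+0.0850, -0.0850, 0)
  M3 = (-0.0850, -0.0850, 0)
rvec = (0.1328, -0.4029, 0.2485), |rvec| = θ = 0.49165 rad = 28.169°
Rodrigues: sinθ=0.47208, 1−cosθ=0.11844; R = I + sinθ·[k]× + (1−cosθ)·[k]×²:
    [+0.89020 -0.26483 -0.37069]
    [+0.21239 +0.96110 -0.17657]
    [+0.40303 +0.07845 +0.91182]
t = (0.0521, 0.0606, 0.6060) m
M0: Pc = R·M0+t = (-0.04608, +0.12424, +0.57841); u = 453.3·(-0.04608)/0.57841 + 318.3 = 282.1894, v = 516.7·(+0.12424)/0.57841 + 246.8 = 357.7850
M1: Pc = R·M1+t = (+0.10526, +0.16035, +0.64693); u = 453.3·(+0.10526)/0.64693 + 318.3 = 392.0530, v = 516.7·(+0.16035)/0.64693 + 246.8 = 374.8688
M2: Pc = R·M2+t = (+0.15028, -0.00304, +0.63359); u = 453.3·(+0.15028)/0.63359 + 318.3 = 425.8155, v = 516.7·(-0.00304)/0.63359 + 246.8 = 244.3207
M3: Pc = R·M3+t = (-0.00106, -0.03915, +0.56507); u = 453.3·(-0.00106)/0.56507 + 318.3 = 317.4524, v = 516.7·(-0.03915)/0.56507 + 246.8 = 211.0045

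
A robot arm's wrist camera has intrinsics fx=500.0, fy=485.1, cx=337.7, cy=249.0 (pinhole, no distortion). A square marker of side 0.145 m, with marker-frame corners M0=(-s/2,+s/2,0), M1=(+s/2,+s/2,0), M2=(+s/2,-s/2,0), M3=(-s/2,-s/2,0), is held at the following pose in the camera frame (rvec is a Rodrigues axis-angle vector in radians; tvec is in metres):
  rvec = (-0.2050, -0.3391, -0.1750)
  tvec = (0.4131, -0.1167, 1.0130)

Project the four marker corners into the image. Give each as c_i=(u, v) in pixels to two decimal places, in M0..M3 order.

c0=(522.49, 230.61) c1=(579.06, 222.23) c2=(559.35, 158.29) c3=(503.18, 163.25)

Intrinsics K: fx=500.0, fy=485.1, cx=337.7, cy=249.0
Marker side s = 0.145 m; corners in marker frame (Z=0):
  M0 = (-0.0725, +0.0725, 0)
  M1 = (+0.0725, +0.0725, 0)
  M2 = (+0.0725, -0.0725, 0)
  M3 = (-0.0725, -0.0725, 0)
rvec = (-0.2050, -0.3391, -0.1750), |rvec| = θ = 0.43317 rad = 24.819°
Rodrigues: sinθ=0.41975, 1−cosθ=0.09236; R = I + sinθ·[k]× + (1−cosθ)·[k]×²:
    [+0.92832 +0.20380 -0.31094]
    [-0.13536 +0.96424 +0.22786]
    [+0.34625 -0.16944 +0.92271]
t = (0.4131, -0.1167, 1.0130) m
M0: Pc = R·M0+t = (+0.36057, -0.03698, +0.97561); u = 500.0·(+0.36057)/0.97561 + 337.7 = 522.4925, v = 485.1·(-0.03698)/0.97561 + 249.0 = 230.6131
M1: Pc = R·M1+t = (+0.49518, -0.05661, +1.02582); u = 500.0·(+0.49518)/1.02582 + 337.7 = 579.0577, v = 485.1·(-0.05661)/1.02582 + 249.0 = 222.2314
M2: Pc = R·M2+t = (+0.46563, -0.19642, +1.05039); u = 500.0·(+0.46563)/1.05039 + 337.7 = 559.3459, v = 485.1·(-0.19642)/1.05039 + 249.0 = 158.2870
M3: Pc = R·M3+t = (+0.33102, -0.17679, +1.00018); u = 500.0·(+0.33102)/1.00018 + 337.7 = 503.1807, v = 485.1·(-0.17679)/1.00018 + 249.0 = 163.2529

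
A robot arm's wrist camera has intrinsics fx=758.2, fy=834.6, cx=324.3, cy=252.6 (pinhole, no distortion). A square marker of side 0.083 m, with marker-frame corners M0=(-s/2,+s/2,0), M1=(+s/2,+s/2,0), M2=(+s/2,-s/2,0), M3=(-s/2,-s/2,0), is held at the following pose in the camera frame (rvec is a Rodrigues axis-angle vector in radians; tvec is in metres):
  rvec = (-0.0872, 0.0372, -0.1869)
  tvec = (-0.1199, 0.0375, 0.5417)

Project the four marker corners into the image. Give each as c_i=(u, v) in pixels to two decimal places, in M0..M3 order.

c0=(109.12, 385.55) c1=(223.28, 361.99) c2=(203.40, 235.90) c3=(90.89, 259.69)

Intrinsics K: fx=758.2, fy=834.6, cx=324.3, cy=252.6
Marker side s = 0.083 m; corners in marker frame (Z=0):
  M0 = (-0.0415, +0.0415, 0)
  M1 = (+0.0415, +0.0415, 0)
  M2 = (+0.0415, -0.0415, 0)
  M3 = (-0.0415, -0.0415, 0)
rvec = (-0.0872, 0.0372, -0.1869), |rvec| = θ = 0.20957 rad = 12.007°
Rodrigues: sinθ=0.20804, 1−cosθ=0.02188; R = I + sinθ·[k]× + (1−cosθ)·[k]×²:
    [+0.98191 +0.18392 +0.04505]
    [-0.18715 +0.97881 +0.08310]
    [-0.02881 -0.09003 +0.99552]
t = (-0.1199, 0.0375, 0.5417) m
M0: Pc = R·M0+t = (-0.15302, +0.08589, +0.53916); u = 758.2·(-0.15302)/0.53916 + 324.3 = 109.1185, v = 834.6·(+0.08589)/0.53916 + 252.6 = 385.5507
M1: Pc = R·M1+t = (-0.07152, +0.07035, +0.53677); u = 758.2·(-0.07152)/0.53677 + 324.3 = 223.2786, v = 834.6·(+0.07035)/0.53677 + 252.6 = 361.9904
M2: Pc = R·M2+t = (-0.08678, -0.01089, +0.54424); u = 758.2·(-0.08678)/0.54424 + 324.3 = 203.3991, v = 834.6·(-0.01089)/0.54424 + 252.6 = 235.9041
M3: Pc = R·M3+t = (-0.16828, +0.00465, +0.54663); u = 758.2·(-0.16828)/0.54663 + 324.3 = 90.8864, v = 834.6·(+0.00465)/0.54663 + 252.6 = 259.6938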